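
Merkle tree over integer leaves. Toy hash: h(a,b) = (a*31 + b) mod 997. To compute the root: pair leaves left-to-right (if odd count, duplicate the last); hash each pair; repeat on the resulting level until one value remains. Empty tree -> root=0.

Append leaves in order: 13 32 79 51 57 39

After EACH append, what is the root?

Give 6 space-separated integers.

After append 13 (leaves=[13]):
  L0: [13]
  root=13
After append 32 (leaves=[13, 32]):
  L0: [13, 32]
  L1: h(13,32)=(13*31+32)%997=435 -> [435]
  root=435
After append 79 (leaves=[13, 32, 79]):
  L0: [13, 32, 79]
  L1: h(13,32)=(13*31+32)%997=435 h(79,79)=(79*31+79)%997=534 -> [435, 534]
  L2: h(435,534)=(435*31+534)%997=61 -> [61]
  root=61
After append 51 (leaves=[13, 32, 79, 51]):
  L0: [13, 32, 79, 51]
  L1: h(13,32)=(13*31+32)%997=435 h(79,51)=(79*31+51)%997=506 -> [435, 506]
  L2: h(435,506)=(435*31+506)%997=33 -> [33]
  root=33
After append 57 (leaves=[13, 32, 79, 51, 57]):
  L0: [13, 32, 79, 51, 57]
  L1: h(13,32)=(13*31+32)%997=435 h(79,51)=(79*31+51)%997=506 h(57,57)=(57*31+57)%997=827 -> [435, 506, 827]
  L2: h(435,506)=(435*31+506)%997=33 h(827,827)=(827*31+827)%997=542 -> [33, 542]
  L3: h(33,542)=(33*31+542)%997=568 -> [568]
  root=568
After append 39 (leaves=[13, 32, 79, 51, 57, 39]):
  L0: [13, 32, 79, 51, 57, 39]
  L1: h(13,32)=(13*31+32)%997=435 h(79,51)=(79*31+51)%997=506 h(57,39)=(57*31+39)%997=809 -> [435, 506, 809]
  L2: h(435,506)=(435*31+506)%997=33 h(809,809)=(809*31+809)%997=963 -> [33, 963]
  L3: h(33,963)=(33*31+963)%997=989 -> [989]
  root=989

Answer: 13 435 61 33 568 989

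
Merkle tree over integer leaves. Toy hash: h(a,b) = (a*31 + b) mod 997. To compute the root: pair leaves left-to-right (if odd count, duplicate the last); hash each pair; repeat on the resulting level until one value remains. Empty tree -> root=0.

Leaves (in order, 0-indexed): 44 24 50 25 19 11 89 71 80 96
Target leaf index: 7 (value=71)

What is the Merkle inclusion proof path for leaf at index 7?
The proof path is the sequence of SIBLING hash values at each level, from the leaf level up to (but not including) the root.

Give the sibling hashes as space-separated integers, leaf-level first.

Answer: 89 600 735 759

Derivation:
L0 (leaves): [44, 24, 50, 25, 19, 11, 89, 71, 80, 96], target index=7
L1: h(44,24)=(44*31+24)%997=391 [pair 0] h(50,25)=(50*31+25)%997=578 [pair 1] h(19,11)=(19*31+11)%997=600 [pair 2] h(89,71)=(89*31+71)%997=836 [pair 3] h(80,96)=(80*31+96)%997=582 [pair 4] -> [391, 578, 600, 836, 582]
  Sibling for proof at L0: 89
L2: h(391,578)=(391*31+578)%997=735 [pair 0] h(600,836)=(600*31+836)%997=493 [pair 1] h(582,582)=(582*31+582)%997=678 [pair 2] -> [735, 493, 678]
  Sibling for proof at L1: 600
L3: h(735,493)=(735*31+493)%997=347 [pair 0] h(678,678)=(678*31+678)%997=759 [pair 1] -> [347, 759]
  Sibling for proof at L2: 735
L4: h(347,759)=(347*31+759)%997=549 [pair 0] -> [549]
  Sibling for proof at L3: 759
Root: 549
Proof path (sibling hashes from leaf to root): [89, 600, 735, 759]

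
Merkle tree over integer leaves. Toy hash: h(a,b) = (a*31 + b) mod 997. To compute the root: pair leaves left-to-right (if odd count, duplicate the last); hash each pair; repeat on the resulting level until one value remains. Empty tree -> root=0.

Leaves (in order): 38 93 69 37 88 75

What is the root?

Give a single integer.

Answer: 729

Derivation:
L0: [38, 93, 69, 37, 88, 75]
L1: h(38,93)=(38*31+93)%997=274 h(69,37)=(69*31+37)%997=182 h(88,75)=(88*31+75)%997=809 -> [274, 182, 809]
L2: h(274,182)=(274*31+182)%997=700 h(809,809)=(809*31+809)%997=963 -> [700, 963]
L3: h(700,963)=(700*31+963)%997=729 -> [729]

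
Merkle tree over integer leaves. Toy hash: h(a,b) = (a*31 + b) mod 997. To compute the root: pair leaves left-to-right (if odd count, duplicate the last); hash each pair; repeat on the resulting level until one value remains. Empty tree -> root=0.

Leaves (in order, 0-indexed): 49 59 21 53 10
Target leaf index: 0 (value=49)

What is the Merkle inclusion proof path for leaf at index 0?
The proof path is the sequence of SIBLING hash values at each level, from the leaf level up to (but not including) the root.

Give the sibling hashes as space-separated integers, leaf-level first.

Answer: 59 704 270

Derivation:
L0 (leaves): [49, 59, 21, 53, 10], target index=0
L1: h(49,59)=(49*31+59)%997=581 [pair 0] h(21,53)=(21*31+53)%997=704 [pair 1] h(10,10)=(10*31+10)%997=320 [pair 2] -> [581, 704, 320]
  Sibling for proof at L0: 59
L2: h(581,704)=(581*31+704)%997=769 [pair 0] h(320,320)=(320*31+320)%997=270 [pair 1] -> [769, 270]
  Sibling for proof at L1: 704
L3: h(769,270)=(769*31+270)%997=181 [pair 0] -> [181]
  Sibling for proof at L2: 270
Root: 181
Proof path (sibling hashes from leaf to root): [59, 704, 270]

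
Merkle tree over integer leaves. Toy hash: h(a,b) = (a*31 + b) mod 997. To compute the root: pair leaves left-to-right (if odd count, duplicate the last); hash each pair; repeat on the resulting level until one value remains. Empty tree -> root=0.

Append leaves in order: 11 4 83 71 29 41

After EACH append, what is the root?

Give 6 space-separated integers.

After append 11 (leaves=[11]):
  L0: [11]
  root=11
After append 4 (leaves=[11, 4]):
  L0: [11, 4]
  L1: h(11,4)=(11*31+4)%997=345 -> [345]
  root=345
After append 83 (leaves=[11, 4, 83]):
  L0: [11, 4, 83]
  L1: h(11,4)=(11*31+4)%997=345 h(83,83)=(83*31+83)%997=662 -> [345, 662]
  L2: h(345,662)=(345*31+662)%997=390 -> [390]
  root=390
After append 71 (leaves=[11, 4, 83, 71]):
  L0: [11, 4, 83, 71]
  L1: h(11,4)=(11*31+4)%997=345 h(83,71)=(83*31+71)%997=650 -> [345, 650]
  L2: h(345,650)=(345*31+650)%997=378 -> [378]
  root=378
After append 29 (leaves=[11, 4, 83, 71, 29]):
  L0: [11, 4, 83, 71, 29]
  L1: h(11,4)=(11*31+4)%997=345 h(83,71)=(83*31+71)%997=650 h(29,29)=(29*31+29)%997=928 -> [345, 650, 928]
  L2: h(345,650)=(345*31+650)%997=378 h(928,928)=(928*31+928)%997=783 -> [378, 783]
  L3: h(378,783)=(378*31+783)%997=537 -> [537]
  root=537
After append 41 (leaves=[11, 4, 83, 71, 29, 41]):
  L0: [11, 4, 83, 71, 29, 41]
  L1: h(11,4)=(11*31+4)%997=345 h(83,71)=(83*31+71)%997=650 h(29,41)=(29*31+41)%997=940 -> [345, 650, 940]
  L2: h(345,650)=(345*31+650)%997=378 h(940,940)=(940*31+940)%997=170 -> [378, 170]
  L3: h(378,170)=(378*31+170)%997=921 -> [921]
  root=921

Answer: 11 345 390 378 537 921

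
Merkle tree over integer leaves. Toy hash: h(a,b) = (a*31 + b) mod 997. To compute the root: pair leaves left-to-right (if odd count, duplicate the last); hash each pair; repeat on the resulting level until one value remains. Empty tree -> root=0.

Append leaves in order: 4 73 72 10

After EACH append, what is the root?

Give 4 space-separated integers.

Answer: 4 197 435 373

Derivation:
After append 4 (leaves=[4]):
  L0: [4]
  root=4
After append 73 (leaves=[4, 73]):
  L0: [4, 73]
  L1: h(4,73)=(4*31+73)%997=197 -> [197]
  root=197
After append 72 (leaves=[4, 73, 72]):
  L0: [4, 73, 72]
  L1: h(4,73)=(4*31+73)%997=197 h(72,72)=(72*31+72)%997=310 -> [197, 310]
  L2: h(197,310)=(197*31+310)%997=435 -> [435]
  root=435
After append 10 (leaves=[4, 73, 72, 10]):
  L0: [4, 73, 72, 10]
  L1: h(4,73)=(4*31+73)%997=197 h(72,10)=(72*31+10)%997=248 -> [197, 248]
  L2: h(197,248)=(197*31+248)%997=373 -> [373]
  root=373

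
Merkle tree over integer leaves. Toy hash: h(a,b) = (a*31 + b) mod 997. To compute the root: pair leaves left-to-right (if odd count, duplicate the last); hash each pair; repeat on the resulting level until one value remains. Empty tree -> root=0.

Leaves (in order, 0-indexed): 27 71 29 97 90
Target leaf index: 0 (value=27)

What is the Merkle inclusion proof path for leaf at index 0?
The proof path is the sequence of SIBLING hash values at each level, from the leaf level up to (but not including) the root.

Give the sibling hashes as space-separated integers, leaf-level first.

Answer: 71 996 436

Derivation:
L0 (leaves): [27, 71, 29, 97, 90], target index=0
L1: h(27,71)=(27*31+71)%997=908 [pair 0] h(29,97)=(29*31+97)%997=996 [pair 1] h(90,90)=(90*31+90)%997=886 [pair 2] -> [908, 996, 886]
  Sibling for proof at L0: 71
L2: h(908,996)=(908*31+996)%997=231 [pair 0] h(886,886)=(886*31+886)%997=436 [pair 1] -> [231, 436]
  Sibling for proof at L1: 996
L3: h(231,436)=(231*31+436)%997=618 [pair 0] -> [618]
  Sibling for proof at L2: 436
Root: 618
Proof path (sibling hashes from leaf to root): [71, 996, 436]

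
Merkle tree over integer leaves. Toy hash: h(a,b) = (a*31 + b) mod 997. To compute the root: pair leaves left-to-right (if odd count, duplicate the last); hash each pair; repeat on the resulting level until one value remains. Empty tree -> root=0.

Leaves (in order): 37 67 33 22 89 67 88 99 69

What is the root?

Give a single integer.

Answer: 20

Derivation:
L0: [37, 67, 33, 22, 89, 67, 88, 99, 69]
L1: h(37,67)=(37*31+67)%997=217 h(33,22)=(33*31+22)%997=48 h(89,67)=(89*31+67)%997=832 h(88,99)=(88*31+99)%997=833 h(69,69)=(69*31+69)%997=214 -> [217, 48, 832, 833, 214]
L2: h(217,48)=(217*31+48)%997=793 h(832,833)=(832*31+833)%997=703 h(214,214)=(214*31+214)%997=866 -> [793, 703, 866]
L3: h(793,703)=(793*31+703)%997=361 h(866,866)=(866*31+866)%997=793 -> [361, 793]
L4: h(361,793)=(361*31+793)%997=20 -> [20]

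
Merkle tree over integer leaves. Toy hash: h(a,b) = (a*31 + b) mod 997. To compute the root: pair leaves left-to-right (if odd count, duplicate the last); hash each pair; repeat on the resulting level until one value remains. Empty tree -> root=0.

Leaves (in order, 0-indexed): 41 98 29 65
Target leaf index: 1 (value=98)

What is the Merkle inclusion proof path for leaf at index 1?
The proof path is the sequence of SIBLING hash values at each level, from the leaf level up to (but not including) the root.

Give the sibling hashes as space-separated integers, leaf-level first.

Answer: 41 964

Derivation:
L0 (leaves): [41, 98, 29, 65], target index=1
L1: h(41,98)=(41*31+98)%997=372 [pair 0] h(29,65)=(29*31+65)%997=964 [pair 1] -> [372, 964]
  Sibling for proof at L0: 41
L2: h(372,964)=(372*31+964)%997=532 [pair 0] -> [532]
  Sibling for proof at L1: 964
Root: 532
Proof path (sibling hashes from leaf to root): [41, 964]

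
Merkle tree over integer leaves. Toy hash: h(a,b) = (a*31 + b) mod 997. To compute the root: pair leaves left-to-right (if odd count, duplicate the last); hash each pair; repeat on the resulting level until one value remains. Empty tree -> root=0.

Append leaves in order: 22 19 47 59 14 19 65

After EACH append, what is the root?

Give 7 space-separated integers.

Answer: 22 701 304 316 204 364 994

Derivation:
After append 22 (leaves=[22]):
  L0: [22]
  root=22
After append 19 (leaves=[22, 19]):
  L0: [22, 19]
  L1: h(22,19)=(22*31+19)%997=701 -> [701]
  root=701
After append 47 (leaves=[22, 19, 47]):
  L0: [22, 19, 47]
  L1: h(22,19)=(22*31+19)%997=701 h(47,47)=(47*31+47)%997=507 -> [701, 507]
  L2: h(701,507)=(701*31+507)%997=304 -> [304]
  root=304
After append 59 (leaves=[22, 19, 47, 59]):
  L0: [22, 19, 47, 59]
  L1: h(22,19)=(22*31+19)%997=701 h(47,59)=(47*31+59)%997=519 -> [701, 519]
  L2: h(701,519)=(701*31+519)%997=316 -> [316]
  root=316
After append 14 (leaves=[22, 19, 47, 59, 14]):
  L0: [22, 19, 47, 59, 14]
  L1: h(22,19)=(22*31+19)%997=701 h(47,59)=(47*31+59)%997=519 h(14,14)=(14*31+14)%997=448 -> [701, 519, 448]
  L2: h(701,519)=(701*31+519)%997=316 h(448,448)=(448*31+448)%997=378 -> [316, 378]
  L3: h(316,378)=(316*31+378)%997=204 -> [204]
  root=204
After append 19 (leaves=[22, 19, 47, 59, 14, 19]):
  L0: [22, 19, 47, 59, 14, 19]
  L1: h(22,19)=(22*31+19)%997=701 h(47,59)=(47*31+59)%997=519 h(14,19)=(14*31+19)%997=453 -> [701, 519, 453]
  L2: h(701,519)=(701*31+519)%997=316 h(453,453)=(453*31+453)%997=538 -> [316, 538]
  L3: h(316,538)=(316*31+538)%997=364 -> [364]
  root=364
After append 65 (leaves=[22, 19, 47, 59, 14, 19, 65]):
  L0: [22, 19, 47, 59, 14, 19, 65]
  L1: h(22,19)=(22*31+19)%997=701 h(47,59)=(47*31+59)%997=519 h(14,19)=(14*31+19)%997=453 h(65,65)=(65*31+65)%997=86 -> [701, 519, 453, 86]
  L2: h(701,519)=(701*31+519)%997=316 h(453,86)=(453*31+86)%997=171 -> [316, 171]
  L3: h(316,171)=(316*31+171)%997=994 -> [994]
  root=994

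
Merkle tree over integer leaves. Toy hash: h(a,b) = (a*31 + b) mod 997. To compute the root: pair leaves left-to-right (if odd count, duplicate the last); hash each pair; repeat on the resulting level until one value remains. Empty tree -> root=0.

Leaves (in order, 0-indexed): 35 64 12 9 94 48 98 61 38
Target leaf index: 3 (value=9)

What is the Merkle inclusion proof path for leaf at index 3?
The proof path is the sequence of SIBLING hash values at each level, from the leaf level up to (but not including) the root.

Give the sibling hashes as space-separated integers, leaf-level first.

L0 (leaves): [35, 64, 12, 9, 94, 48, 98, 61, 38], target index=3
L1: h(35,64)=(35*31+64)%997=152 [pair 0] h(12,9)=(12*31+9)%997=381 [pair 1] h(94,48)=(94*31+48)%997=968 [pair 2] h(98,61)=(98*31+61)%997=108 [pair 3] h(38,38)=(38*31+38)%997=219 [pair 4] -> [152, 381, 968, 108, 219]
  Sibling for proof at L0: 12
L2: h(152,381)=(152*31+381)%997=108 [pair 0] h(968,108)=(968*31+108)%997=206 [pair 1] h(219,219)=(219*31+219)%997=29 [pair 2] -> [108, 206, 29]
  Sibling for proof at L1: 152
L3: h(108,206)=(108*31+206)%997=563 [pair 0] h(29,29)=(29*31+29)%997=928 [pair 1] -> [563, 928]
  Sibling for proof at L2: 206
L4: h(563,928)=(563*31+928)%997=435 [pair 0] -> [435]
  Sibling for proof at L3: 928
Root: 435
Proof path (sibling hashes from leaf to root): [12, 152, 206, 928]

Answer: 12 152 206 928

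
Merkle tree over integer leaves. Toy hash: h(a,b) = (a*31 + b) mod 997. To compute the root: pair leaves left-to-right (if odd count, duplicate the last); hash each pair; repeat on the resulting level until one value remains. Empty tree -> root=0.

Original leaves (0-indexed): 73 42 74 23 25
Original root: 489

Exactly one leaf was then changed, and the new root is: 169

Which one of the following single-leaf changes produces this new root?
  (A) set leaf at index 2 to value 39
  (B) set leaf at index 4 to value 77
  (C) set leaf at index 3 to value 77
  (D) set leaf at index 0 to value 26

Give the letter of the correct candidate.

Answer: C

Derivation:
Original leaves: [73, 42, 74, 23, 25]
Target new root: 169
Try each candidate change and compute the resulting root:
Candidate A: set leaf[2] = 39 -> leaves = [73, 42, 39, 23, 25]
  L0: [73, 42, 39, 23, 25]
  L1: h(73,42)=(73*31+42)%997=311 h(39,23)=(39*31+23)%997=235 h(25,25)=(25*31+25)%997=800 -> [311, 235, 800]
  L2: h(311,235)=(311*31+235)%997=903 h(800,800)=(800*31+800)%997=675 -> [903, 675]
  L3: h(903,675)=(903*31+675)%997=752 -> [752]
  root = 752 != target 169
Candidate B: set leaf[4] = 77 -> leaves = [73, 42, 74, 23, 77]
  L0: [73, 42, 74, 23, 77]
  L1: h(73,42)=(73*31+42)%997=311 h(74,23)=(74*31+23)%997=323 h(77,77)=(77*31+77)%997=470 -> [311, 323, 470]
  L2: h(311,323)=(311*31+323)%997=991 h(470,470)=(470*31+470)%997=85 -> [991, 85]
  L3: h(991,85)=(991*31+85)%997=896 -> [896]
  root = 896 != target 169
Candidate C: set leaf[3] = 77 -> leaves = [73, 42, 74, 77, 25]
  L0: [73, 42, 74, 77, 25]
  L1: h(73,42)=(73*31+42)%997=311 h(74,77)=(74*31+77)%997=377 h(25,25)=(25*31+25)%997=800 -> [311, 377, 800]
  L2: h(311,377)=(311*31+377)%997=48 h(800,800)=(800*31+800)%997=675 -> [48, 675]
  L3: h(48,675)=(48*31+675)%997=169 -> [169]
  root = 169 == target 169  ** MATCH **
Candidate D: set leaf[0] = 26 -> leaves = [26, 42, 74, 23, 25]
  L0: [26, 42, 74, 23, 25]
  L1: h(26,42)=(26*31+42)%997=848 h(74,23)=(74*31+23)%997=323 h(25,25)=(25*31+25)%997=800 -> [848, 323, 800]
  L2: h(848,323)=(848*31+323)%997=689 h(800,800)=(800*31+800)%997=675 -> [689, 675]
  L3: h(689,675)=(689*31+675)%997=100 -> [100]
  root = 100 != target 169
Candidate C produces the target root.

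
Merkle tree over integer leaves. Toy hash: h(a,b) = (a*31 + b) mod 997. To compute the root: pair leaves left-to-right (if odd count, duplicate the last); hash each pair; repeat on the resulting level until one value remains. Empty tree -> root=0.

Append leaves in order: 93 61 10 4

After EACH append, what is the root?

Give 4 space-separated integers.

Answer: 93 950 857 851

Derivation:
After append 93 (leaves=[93]):
  L0: [93]
  root=93
After append 61 (leaves=[93, 61]):
  L0: [93, 61]
  L1: h(93,61)=(93*31+61)%997=950 -> [950]
  root=950
After append 10 (leaves=[93, 61, 10]):
  L0: [93, 61, 10]
  L1: h(93,61)=(93*31+61)%997=950 h(10,10)=(10*31+10)%997=320 -> [950, 320]
  L2: h(950,320)=(950*31+320)%997=857 -> [857]
  root=857
After append 4 (leaves=[93, 61, 10, 4]):
  L0: [93, 61, 10, 4]
  L1: h(93,61)=(93*31+61)%997=950 h(10,4)=(10*31+4)%997=314 -> [950, 314]
  L2: h(950,314)=(950*31+314)%997=851 -> [851]
  root=851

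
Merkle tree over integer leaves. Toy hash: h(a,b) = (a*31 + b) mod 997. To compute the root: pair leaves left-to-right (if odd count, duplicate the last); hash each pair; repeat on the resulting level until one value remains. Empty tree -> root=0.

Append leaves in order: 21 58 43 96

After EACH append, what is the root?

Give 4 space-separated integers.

After append 21 (leaves=[21]):
  L0: [21]
  root=21
After append 58 (leaves=[21, 58]):
  L0: [21, 58]
  L1: h(21,58)=(21*31+58)%997=709 -> [709]
  root=709
After append 43 (leaves=[21, 58, 43]):
  L0: [21, 58, 43]
  L1: h(21,58)=(21*31+58)%997=709 h(43,43)=(43*31+43)%997=379 -> [709, 379]
  L2: h(709,379)=(709*31+379)%997=424 -> [424]
  root=424
After append 96 (leaves=[21, 58, 43, 96]):
  L0: [21, 58, 43, 96]
  L1: h(21,58)=(21*31+58)%997=709 h(43,96)=(43*31+96)%997=432 -> [709, 432]
  L2: h(709,432)=(709*31+432)%997=477 -> [477]
  root=477

Answer: 21 709 424 477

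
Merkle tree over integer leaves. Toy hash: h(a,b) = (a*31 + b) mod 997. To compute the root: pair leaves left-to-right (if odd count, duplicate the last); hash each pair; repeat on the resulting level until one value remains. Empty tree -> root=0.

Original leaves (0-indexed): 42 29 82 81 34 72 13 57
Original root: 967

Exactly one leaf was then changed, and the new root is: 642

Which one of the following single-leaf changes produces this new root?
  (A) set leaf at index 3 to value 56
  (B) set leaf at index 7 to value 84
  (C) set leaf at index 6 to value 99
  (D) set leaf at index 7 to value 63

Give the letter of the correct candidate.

Answer: C

Derivation:
Original leaves: [42, 29, 82, 81, 34, 72, 13, 57]
Target new root: 642
Try each candidate change and compute the resulting root:
Candidate A: set leaf[3] = 56 -> leaves = [42, 29, 82, 56, 34, 72, 13, 57]
  L0: [42, 29, 82, 56, 34, 72, 13, 57]
  L1: h(42,29)=(42*31+29)%997=334 h(82,56)=(82*31+56)%997=604 h(34,72)=(34*31+72)%997=129 h(13,57)=(13*31+57)%997=460 -> [334, 604, 129, 460]
  L2: h(334,604)=(334*31+604)%997=988 h(129,460)=(129*31+460)%997=471 -> [988, 471]
  L3: h(988,471)=(988*31+471)%997=192 -> [192]
  root = 192 != target 642
Candidate B: set leaf[7] = 84 -> leaves = [42, 29, 82, 81, 34, 72, 13, 84]
  L0: [42, 29, 82, 81, 34, 72, 13, 84]
  L1: h(42,29)=(42*31+29)%997=334 h(82,81)=(82*31+81)%997=629 h(34,72)=(34*31+72)%997=129 h(13,84)=(13*31+84)%997=487 -> [334, 629, 129, 487]
  L2: h(334,629)=(334*31+629)%997=16 h(129,487)=(129*31+487)%997=498 -> [16, 498]
  L3: h(16,498)=(16*31+498)%997=994 -> [994]
  root = 994 != target 642
Candidate C: set leaf[6] = 99 -> leaves = [42, 29, 82, 81, 34, 72, 99, 57]
  L0: [42, 29, 82, 81, 34, 72, 99, 57]
  L1: h(42,29)=(42*31+29)%997=334 h(82,81)=(82*31+81)%997=629 h(34,72)=(34*31+72)%997=129 h(99,57)=(99*31+57)%997=135 -> [334, 629, 129, 135]
  L2: h(334,629)=(334*31+629)%997=16 h(129,135)=(129*31+135)%997=146 -> [16, 146]
  L3: h(16,146)=(16*31+146)%997=642 -> [642]
  root = 642 == target 642  ** MATCH **
Candidate D: set leaf[7] = 63 -> leaves = [42, 29, 82, 81, 34, 72, 13, 63]
  L0: [42, 29, 82, 81, 34, 72, 13, 63]
  L1: h(42,29)=(42*31+29)%997=334 h(82,81)=(82*31+81)%997=629 h(34,72)=(34*31+72)%997=129 h(13,63)=(13*31+63)%997=466 -> [334, 629, 129, 466]
  L2: h(334,629)=(334*31+629)%997=16 h(129,466)=(129*31+466)%997=477 -> [16, 477]
  L3: h(16,477)=(16*31+477)%997=973 -> [973]
  root = 973 != target 642
Candidate C produces the target root.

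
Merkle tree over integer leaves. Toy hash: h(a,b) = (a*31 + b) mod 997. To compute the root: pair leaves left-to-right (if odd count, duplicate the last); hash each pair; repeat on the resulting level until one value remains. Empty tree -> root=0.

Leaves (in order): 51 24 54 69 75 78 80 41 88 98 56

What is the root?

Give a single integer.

L0: [51, 24, 54, 69, 75, 78, 80, 41, 88, 98, 56]
L1: h(51,24)=(51*31+24)%997=608 h(54,69)=(54*31+69)%997=746 h(75,78)=(75*31+78)%997=409 h(80,41)=(80*31+41)%997=527 h(88,98)=(88*31+98)%997=832 h(56,56)=(56*31+56)%997=795 -> [608, 746, 409, 527, 832, 795]
L2: h(608,746)=(608*31+746)%997=651 h(409,527)=(409*31+527)%997=245 h(832,795)=(832*31+795)%997=665 -> [651, 245, 665]
L3: h(651,245)=(651*31+245)%997=486 h(665,665)=(665*31+665)%997=343 -> [486, 343]
L4: h(486,343)=(486*31+343)%997=454 -> [454]

Answer: 454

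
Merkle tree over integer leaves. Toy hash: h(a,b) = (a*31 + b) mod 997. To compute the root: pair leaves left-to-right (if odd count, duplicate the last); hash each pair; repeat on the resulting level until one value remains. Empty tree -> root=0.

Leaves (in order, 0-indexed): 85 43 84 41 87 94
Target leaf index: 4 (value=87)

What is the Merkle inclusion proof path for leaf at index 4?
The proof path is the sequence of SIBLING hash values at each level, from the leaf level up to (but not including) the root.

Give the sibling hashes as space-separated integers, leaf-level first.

L0 (leaves): [85, 43, 84, 41, 87, 94], target index=4
L1: h(85,43)=(85*31+43)%997=684 [pair 0] h(84,41)=(84*31+41)%997=651 [pair 1] h(87,94)=(87*31+94)%997=797 [pair 2] -> [684, 651, 797]
  Sibling for proof at L0: 94
L2: h(684,651)=(684*31+651)%997=918 [pair 0] h(797,797)=(797*31+797)%997=579 [pair 1] -> [918, 579]
  Sibling for proof at L1: 797
L3: h(918,579)=(918*31+579)%997=124 [pair 0] -> [124]
  Sibling for proof at L2: 918
Root: 124
Proof path (sibling hashes from leaf to root): [94, 797, 918]

Answer: 94 797 918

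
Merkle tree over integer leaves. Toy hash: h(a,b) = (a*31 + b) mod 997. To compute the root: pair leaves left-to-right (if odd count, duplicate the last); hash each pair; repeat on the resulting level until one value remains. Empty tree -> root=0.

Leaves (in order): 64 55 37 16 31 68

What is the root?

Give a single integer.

L0: [64, 55, 37, 16, 31, 68]
L1: h(64,55)=(64*31+55)%997=45 h(37,16)=(37*31+16)%997=166 h(31,68)=(31*31+68)%997=32 -> [45, 166, 32]
L2: h(45,166)=(45*31+166)%997=564 h(32,32)=(32*31+32)%997=27 -> [564, 27]
L3: h(564,27)=(564*31+27)%997=562 -> [562]

Answer: 562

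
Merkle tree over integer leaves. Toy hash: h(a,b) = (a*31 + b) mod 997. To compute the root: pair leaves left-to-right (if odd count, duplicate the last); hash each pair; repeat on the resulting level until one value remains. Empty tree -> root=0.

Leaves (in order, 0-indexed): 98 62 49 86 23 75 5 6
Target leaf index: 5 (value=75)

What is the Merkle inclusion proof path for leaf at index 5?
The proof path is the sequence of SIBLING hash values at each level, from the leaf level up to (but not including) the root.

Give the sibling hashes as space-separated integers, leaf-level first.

Answer: 23 161 996

Derivation:
L0 (leaves): [98, 62, 49, 86, 23, 75, 5, 6], target index=5
L1: h(98,62)=(98*31+62)%997=109 [pair 0] h(49,86)=(49*31+86)%997=608 [pair 1] h(23,75)=(23*31+75)%997=788 [pair 2] h(5,6)=(5*31+6)%997=161 [pair 3] -> [109, 608, 788, 161]
  Sibling for proof at L0: 23
L2: h(109,608)=(109*31+608)%997=996 [pair 0] h(788,161)=(788*31+161)%997=661 [pair 1] -> [996, 661]
  Sibling for proof at L1: 161
L3: h(996,661)=(996*31+661)%997=630 [pair 0] -> [630]
  Sibling for proof at L2: 996
Root: 630
Proof path (sibling hashes from leaf to root): [23, 161, 996]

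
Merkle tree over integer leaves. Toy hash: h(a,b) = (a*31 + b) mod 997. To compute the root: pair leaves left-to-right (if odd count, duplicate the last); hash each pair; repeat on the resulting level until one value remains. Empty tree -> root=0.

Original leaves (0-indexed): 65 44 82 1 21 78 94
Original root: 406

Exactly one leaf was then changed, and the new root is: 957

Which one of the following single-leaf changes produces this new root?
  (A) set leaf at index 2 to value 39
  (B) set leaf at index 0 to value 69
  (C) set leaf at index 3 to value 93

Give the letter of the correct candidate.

Answer: A

Derivation:
Original leaves: [65, 44, 82, 1, 21, 78, 94]
Target new root: 957
Try each candidate change and compute the resulting root:
Candidate A: set leaf[2] = 39 -> leaves = [65, 44, 39, 1, 21, 78, 94]
  L0: [65, 44, 39, 1, 21, 78, 94]
  L1: h(65,44)=(65*31+44)%997=65 h(39,1)=(39*31+1)%997=213 h(21,78)=(21*31+78)%997=729 h(94,94)=(94*31+94)%997=17 -> [65, 213, 729, 17]
  L2: h(65,213)=(65*31+213)%997=234 h(729,17)=(729*31+17)%997=682 -> [234, 682]
  L3: h(234,682)=(234*31+682)%997=957 -> [957]
  root = 957 == target 957  ** MATCH **
Candidate B: set leaf[0] = 69 -> leaves = [69, 44, 82, 1, 21, 78, 94]
  L0: [69, 44, 82, 1, 21, 78, 94]
  L1: h(69,44)=(69*31+44)%997=189 h(82,1)=(82*31+1)%997=549 h(21,78)=(21*31+78)%997=729 h(94,94)=(94*31+94)%997=17 -> [189, 549, 729, 17]
  L2: h(189,549)=(189*31+549)%997=426 h(729,17)=(729*31+17)%997=682 -> [426, 682]
  L3: h(426,682)=(426*31+682)%997=927 -> [927]
  root = 927 != target 957
Candidate C: set leaf[3] = 93 -> leaves = [65, 44, 82, 93, 21, 78, 94]
  L0: [65, 44, 82, 93, 21, 78, 94]
  L1: h(65,44)=(65*31+44)%997=65 h(82,93)=(82*31+93)%997=641 h(21,78)=(21*31+78)%997=729 h(94,94)=(94*31+94)%997=17 -> [65, 641, 729, 17]
  L2: h(65,641)=(65*31+641)%997=662 h(729,17)=(729*31+17)%997=682 -> [662, 682]
  L3: h(662,682)=(662*31+682)%997=267 -> [267]
  root = 267 != target 957
Candidate A produces the target root.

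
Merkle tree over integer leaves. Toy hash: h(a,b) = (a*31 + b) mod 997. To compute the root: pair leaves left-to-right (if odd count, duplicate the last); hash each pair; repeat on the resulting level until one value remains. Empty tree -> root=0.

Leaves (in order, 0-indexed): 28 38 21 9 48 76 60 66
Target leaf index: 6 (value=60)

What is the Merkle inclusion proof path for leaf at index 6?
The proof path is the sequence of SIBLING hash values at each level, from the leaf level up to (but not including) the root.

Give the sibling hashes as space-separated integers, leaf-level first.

L0 (leaves): [28, 38, 21, 9, 48, 76, 60, 66], target index=6
L1: h(28,38)=(28*31+38)%997=906 [pair 0] h(21,9)=(21*31+9)%997=660 [pair 1] h(48,76)=(48*31+76)%997=567 [pair 2] h(60,66)=(60*31+66)%997=929 [pair 3] -> [906, 660, 567, 929]
  Sibling for proof at L0: 66
L2: h(906,660)=(906*31+660)%997=830 [pair 0] h(567,929)=(567*31+929)%997=560 [pair 1] -> [830, 560]
  Sibling for proof at L1: 567
L3: h(830,560)=(830*31+560)%997=368 [pair 0] -> [368]
  Sibling for proof at L2: 830
Root: 368
Proof path (sibling hashes from leaf to root): [66, 567, 830]

Answer: 66 567 830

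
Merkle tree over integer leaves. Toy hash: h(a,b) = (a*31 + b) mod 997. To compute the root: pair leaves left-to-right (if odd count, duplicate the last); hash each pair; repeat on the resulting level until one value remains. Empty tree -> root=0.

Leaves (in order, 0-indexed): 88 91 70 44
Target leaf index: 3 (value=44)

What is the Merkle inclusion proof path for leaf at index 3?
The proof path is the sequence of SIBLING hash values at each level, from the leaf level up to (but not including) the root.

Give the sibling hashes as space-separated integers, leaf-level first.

Answer: 70 825

Derivation:
L0 (leaves): [88, 91, 70, 44], target index=3
L1: h(88,91)=(88*31+91)%997=825 [pair 0] h(70,44)=(70*31+44)%997=220 [pair 1] -> [825, 220]
  Sibling for proof at L0: 70
L2: h(825,220)=(825*31+220)%997=870 [pair 0] -> [870]
  Sibling for proof at L1: 825
Root: 870
Proof path (sibling hashes from leaf to root): [70, 825]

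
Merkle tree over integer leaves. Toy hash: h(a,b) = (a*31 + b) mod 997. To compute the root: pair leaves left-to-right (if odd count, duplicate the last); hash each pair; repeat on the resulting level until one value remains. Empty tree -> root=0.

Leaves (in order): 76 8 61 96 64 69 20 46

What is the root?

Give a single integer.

L0: [76, 8, 61, 96, 64, 69, 20, 46]
L1: h(76,8)=(76*31+8)%997=370 h(61,96)=(61*31+96)%997=990 h(64,69)=(64*31+69)%997=59 h(20,46)=(20*31+46)%997=666 -> [370, 990, 59, 666]
L2: h(370,990)=(370*31+990)%997=496 h(59,666)=(59*31+666)%997=501 -> [496, 501]
L3: h(496,501)=(496*31+501)%997=922 -> [922]

Answer: 922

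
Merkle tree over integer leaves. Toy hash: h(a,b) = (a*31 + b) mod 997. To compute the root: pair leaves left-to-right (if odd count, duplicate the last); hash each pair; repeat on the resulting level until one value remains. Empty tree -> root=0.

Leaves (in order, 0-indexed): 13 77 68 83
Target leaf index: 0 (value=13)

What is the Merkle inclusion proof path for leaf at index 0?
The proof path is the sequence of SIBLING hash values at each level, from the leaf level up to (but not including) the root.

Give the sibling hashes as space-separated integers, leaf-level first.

Answer: 77 197

Derivation:
L0 (leaves): [13, 77, 68, 83], target index=0
L1: h(13,77)=(13*31+77)%997=480 [pair 0] h(68,83)=(68*31+83)%997=197 [pair 1] -> [480, 197]
  Sibling for proof at L0: 77
L2: h(480,197)=(480*31+197)%997=122 [pair 0] -> [122]
  Sibling for proof at L1: 197
Root: 122
Proof path (sibling hashes from leaf to root): [77, 197]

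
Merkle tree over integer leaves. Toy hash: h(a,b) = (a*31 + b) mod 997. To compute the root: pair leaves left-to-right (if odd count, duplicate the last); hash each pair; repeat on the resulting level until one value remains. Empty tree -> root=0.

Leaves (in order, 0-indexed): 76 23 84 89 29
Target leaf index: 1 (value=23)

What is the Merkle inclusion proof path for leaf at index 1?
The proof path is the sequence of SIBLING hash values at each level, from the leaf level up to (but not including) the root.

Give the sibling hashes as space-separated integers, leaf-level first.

Answer: 76 699 783

Derivation:
L0 (leaves): [76, 23, 84, 89, 29], target index=1
L1: h(76,23)=(76*31+23)%997=385 [pair 0] h(84,89)=(84*31+89)%997=699 [pair 1] h(29,29)=(29*31+29)%997=928 [pair 2] -> [385, 699, 928]
  Sibling for proof at L0: 76
L2: h(385,699)=(385*31+699)%997=670 [pair 0] h(928,928)=(928*31+928)%997=783 [pair 1] -> [670, 783]
  Sibling for proof at L1: 699
L3: h(670,783)=(670*31+783)%997=616 [pair 0] -> [616]
  Sibling for proof at L2: 783
Root: 616
Proof path (sibling hashes from leaf to root): [76, 699, 783]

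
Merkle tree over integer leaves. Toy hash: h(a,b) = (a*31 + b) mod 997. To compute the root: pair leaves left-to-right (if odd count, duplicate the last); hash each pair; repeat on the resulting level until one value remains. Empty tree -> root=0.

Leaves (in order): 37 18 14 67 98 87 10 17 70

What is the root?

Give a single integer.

Answer: 846

Derivation:
L0: [37, 18, 14, 67, 98, 87, 10, 17, 70]
L1: h(37,18)=(37*31+18)%997=168 h(14,67)=(14*31+67)%997=501 h(98,87)=(98*31+87)%997=134 h(10,17)=(10*31+17)%997=327 h(70,70)=(70*31+70)%997=246 -> [168, 501, 134, 327, 246]
L2: h(168,501)=(168*31+501)%997=724 h(134,327)=(134*31+327)%997=493 h(246,246)=(246*31+246)%997=893 -> [724, 493, 893]
L3: h(724,493)=(724*31+493)%997=6 h(893,893)=(893*31+893)%997=660 -> [6, 660]
L4: h(6,660)=(6*31+660)%997=846 -> [846]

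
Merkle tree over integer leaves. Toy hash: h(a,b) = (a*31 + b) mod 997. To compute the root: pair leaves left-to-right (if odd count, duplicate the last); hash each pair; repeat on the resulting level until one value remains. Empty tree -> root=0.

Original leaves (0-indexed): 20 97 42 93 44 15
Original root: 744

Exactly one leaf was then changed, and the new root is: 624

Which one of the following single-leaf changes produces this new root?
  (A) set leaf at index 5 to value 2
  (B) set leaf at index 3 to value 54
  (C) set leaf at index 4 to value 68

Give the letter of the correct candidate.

Original leaves: [20, 97, 42, 93, 44, 15]
Target new root: 624
Try each candidate change and compute the resulting root:
Candidate A: set leaf[5] = 2 -> leaves = [20, 97, 42, 93, 44, 2]
  L0: [20, 97, 42, 93, 44, 2]
  L1: h(20,97)=(20*31+97)%997=717 h(42,93)=(42*31+93)%997=398 h(44,2)=(44*31+2)%997=369 -> [717, 398, 369]
  L2: h(717,398)=(717*31+398)%997=691 h(369,369)=(369*31+369)%997=841 -> [691, 841]
  L3: h(691,841)=(691*31+841)%997=328 -> [328]
  root = 328 != target 624
Candidate B: set leaf[3] = 54 -> leaves = [20, 97, 42, 54, 44, 15]
  L0: [20, 97, 42, 54, 44, 15]
  L1: h(20,97)=(20*31+97)%997=717 h(42,54)=(42*31+54)%997=359 h(44,15)=(44*31+15)%997=382 -> [717, 359, 382]
  L2: h(717,359)=(717*31+359)%997=652 h(382,382)=(382*31+382)%997=260 -> [652, 260]
  L3: h(652,260)=(652*31+260)%997=532 -> [532]
  root = 532 != target 624
Candidate C: set leaf[4] = 68 -> leaves = [20, 97, 42, 93, 68, 15]
  L0: [20, 97, 42, 93, 68, 15]
  L1: h(20,97)=(20*31+97)%997=717 h(42,93)=(42*31+93)%997=398 h(68,15)=(68*31+15)%997=129 -> [717, 398, 129]
  L2: h(717,398)=(717*31+398)%997=691 h(129,129)=(129*31+129)%997=140 -> [691, 140]
  L3: h(691,140)=(691*31+140)%997=624 -> [624]
  root = 624 == target 624  ** MATCH **
Candidate C produces the target root.

Answer: C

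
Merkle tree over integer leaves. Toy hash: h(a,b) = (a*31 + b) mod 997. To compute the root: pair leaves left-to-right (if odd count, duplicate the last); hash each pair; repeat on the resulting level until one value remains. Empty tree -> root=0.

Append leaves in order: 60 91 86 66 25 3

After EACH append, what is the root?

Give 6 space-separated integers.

After append 60 (leaves=[60]):
  L0: [60]
  root=60
After append 91 (leaves=[60, 91]):
  L0: [60, 91]
  L1: h(60,91)=(60*31+91)%997=954 -> [954]
  root=954
After append 86 (leaves=[60, 91, 86]):
  L0: [60, 91, 86]
  L1: h(60,91)=(60*31+91)%997=954 h(86,86)=(86*31+86)%997=758 -> [954, 758]
  L2: h(954,758)=(954*31+758)%997=422 -> [422]
  root=422
After append 66 (leaves=[60, 91, 86, 66]):
  L0: [60, 91, 86, 66]
  L1: h(60,91)=(60*31+91)%997=954 h(86,66)=(86*31+66)%997=738 -> [954, 738]
  L2: h(954,738)=(954*31+738)%997=402 -> [402]
  root=402
After append 25 (leaves=[60, 91, 86, 66, 25]):
  L0: [60, 91, 86, 66, 25]
  L1: h(60,91)=(60*31+91)%997=954 h(86,66)=(86*31+66)%997=738 h(25,25)=(25*31+25)%997=800 -> [954, 738, 800]
  L2: h(954,738)=(954*31+738)%997=402 h(800,800)=(800*31+800)%997=675 -> [402, 675]
  L3: h(402,675)=(402*31+675)%997=176 -> [176]
  root=176
After append 3 (leaves=[60, 91, 86, 66, 25, 3]):
  L0: [60, 91, 86, 66, 25, 3]
  L1: h(60,91)=(60*31+91)%997=954 h(86,66)=(86*31+66)%997=738 h(25,3)=(25*31+3)%997=778 -> [954, 738, 778]
  L2: h(954,738)=(954*31+738)%997=402 h(778,778)=(778*31+778)%997=968 -> [402, 968]
  L3: h(402,968)=(402*31+968)%997=469 -> [469]
  root=469

Answer: 60 954 422 402 176 469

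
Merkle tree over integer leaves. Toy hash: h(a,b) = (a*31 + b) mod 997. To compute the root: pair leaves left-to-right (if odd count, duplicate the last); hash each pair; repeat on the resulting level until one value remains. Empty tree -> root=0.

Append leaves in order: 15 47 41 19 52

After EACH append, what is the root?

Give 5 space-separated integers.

Answer: 15 512 235 213 31

Derivation:
After append 15 (leaves=[15]):
  L0: [15]
  root=15
After append 47 (leaves=[15, 47]):
  L0: [15, 47]
  L1: h(15,47)=(15*31+47)%997=512 -> [512]
  root=512
After append 41 (leaves=[15, 47, 41]):
  L0: [15, 47, 41]
  L1: h(15,47)=(15*31+47)%997=512 h(41,41)=(41*31+41)%997=315 -> [512, 315]
  L2: h(512,315)=(512*31+315)%997=235 -> [235]
  root=235
After append 19 (leaves=[15, 47, 41, 19]):
  L0: [15, 47, 41, 19]
  L1: h(15,47)=(15*31+47)%997=512 h(41,19)=(41*31+19)%997=293 -> [512, 293]
  L2: h(512,293)=(512*31+293)%997=213 -> [213]
  root=213
After append 52 (leaves=[15, 47, 41, 19, 52]):
  L0: [15, 47, 41, 19, 52]
  L1: h(15,47)=(15*31+47)%997=512 h(41,19)=(41*31+19)%997=293 h(52,52)=(52*31+52)%997=667 -> [512, 293, 667]
  L2: h(512,293)=(512*31+293)%997=213 h(667,667)=(667*31+667)%997=407 -> [213, 407]
  L3: h(213,407)=(213*31+407)%997=31 -> [31]
  root=31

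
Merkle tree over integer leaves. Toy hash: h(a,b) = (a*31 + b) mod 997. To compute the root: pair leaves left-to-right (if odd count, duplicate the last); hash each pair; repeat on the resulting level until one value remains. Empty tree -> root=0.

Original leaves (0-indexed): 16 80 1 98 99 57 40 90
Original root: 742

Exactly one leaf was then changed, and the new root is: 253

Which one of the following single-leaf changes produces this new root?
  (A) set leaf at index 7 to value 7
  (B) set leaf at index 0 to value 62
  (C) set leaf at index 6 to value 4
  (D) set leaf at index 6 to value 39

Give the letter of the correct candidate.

Original leaves: [16, 80, 1, 98, 99, 57, 40, 90]
Target new root: 253
Try each candidate change and compute the resulting root:
Candidate A: set leaf[7] = 7 -> leaves = [16, 80, 1, 98, 99, 57, 40, 7]
  L0: [16, 80, 1, 98, 99, 57, 40, 7]
  L1: h(16,80)=(16*31+80)%997=576 h(1,98)=(1*31+98)%997=129 h(99,57)=(99*31+57)%997=135 h(40,7)=(40*31+7)%997=250 -> [576, 129, 135, 250]
  L2: h(576,129)=(576*31+129)%997=39 h(135,250)=(135*31+250)%997=447 -> [39, 447]
  L3: h(39,447)=(39*31+447)%997=659 -> [659]
  root = 659 != target 253
Candidate B: set leaf[0] = 62 -> leaves = [62, 80, 1, 98, 99, 57, 40, 90]
  L0: [62, 80, 1, 98, 99, 57, 40, 90]
  L1: h(62,80)=(62*31+80)%997=8 h(1,98)=(1*31+98)%997=129 h(99,57)=(99*31+57)%997=135 h(40,90)=(40*31+90)%997=333 -> [8, 129, 135, 333]
  L2: h(8,129)=(8*31+129)%997=377 h(135,333)=(135*31+333)%997=530 -> [377, 530]
  L3: h(377,530)=(377*31+530)%997=253 -> [253]
  root = 253 == target 253  ** MATCH **
Candidate C: set leaf[6] = 4 -> leaves = [16, 80, 1, 98, 99, 57, 4, 90]
  L0: [16, 80, 1, 98, 99, 57, 4, 90]
  L1: h(16,80)=(16*31+80)%997=576 h(1,98)=(1*31+98)%997=129 h(99,57)=(99*31+57)%997=135 h(4,90)=(4*31+90)%997=214 -> [576, 129, 135, 214]
  L2: h(576,129)=(576*31+129)%997=39 h(135,214)=(135*31+214)%997=411 -> [39, 411]
  L3: h(39,411)=(39*31+411)%997=623 -> [623]
  root = 623 != target 253
Candidate D: set leaf[6] = 39 -> leaves = [16, 80, 1, 98, 99, 57, 39, 90]
  L0: [16, 80, 1, 98, 99, 57, 39, 90]
  L1: h(16,80)=(16*31+80)%997=576 h(1,98)=(1*31+98)%997=129 h(99,57)=(99*31+57)%997=135 h(39,90)=(39*31+90)%997=302 -> [576, 129, 135, 302]
  L2: h(576,129)=(576*31+129)%997=39 h(135,302)=(135*31+302)%997=499 -> [39, 499]
  L3: h(39,499)=(39*31+499)%997=711 -> [711]
  root = 711 != target 253
Candidate B produces the target root.

Answer: B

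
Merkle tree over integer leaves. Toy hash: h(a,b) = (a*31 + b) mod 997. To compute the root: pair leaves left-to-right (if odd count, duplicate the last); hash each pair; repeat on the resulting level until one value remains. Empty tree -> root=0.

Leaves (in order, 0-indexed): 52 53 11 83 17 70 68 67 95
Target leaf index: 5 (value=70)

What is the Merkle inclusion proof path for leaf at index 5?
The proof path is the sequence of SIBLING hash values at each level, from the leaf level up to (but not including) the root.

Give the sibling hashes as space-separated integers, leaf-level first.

Answer: 17 181 195 326

Derivation:
L0 (leaves): [52, 53, 11, 83, 17, 70, 68, 67, 95], target index=5
L1: h(52,53)=(52*31+53)%997=668 [pair 0] h(11,83)=(11*31+83)%997=424 [pair 1] h(17,70)=(17*31+70)%997=597 [pair 2] h(68,67)=(68*31+67)%997=181 [pair 3] h(95,95)=(95*31+95)%997=49 [pair 4] -> [668, 424, 597, 181, 49]
  Sibling for proof at L0: 17
L2: h(668,424)=(668*31+424)%997=195 [pair 0] h(597,181)=(597*31+181)%997=742 [pair 1] h(49,49)=(49*31+49)%997=571 [pair 2] -> [195, 742, 571]
  Sibling for proof at L1: 181
L3: h(195,742)=(195*31+742)%997=805 [pair 0] h(571,571)=(571*31+571)%997=326 [pair 1] -> [805, 326]
  Sibling for proof at L2: 195
L4: h(805,326)=(805*31+326)%997=356 [pair 0] -> [356]
  Sibling for proof at L3: 326
Root: 356
Proof path (sibling hashes from leaf to root): [17, 181, 195, 326]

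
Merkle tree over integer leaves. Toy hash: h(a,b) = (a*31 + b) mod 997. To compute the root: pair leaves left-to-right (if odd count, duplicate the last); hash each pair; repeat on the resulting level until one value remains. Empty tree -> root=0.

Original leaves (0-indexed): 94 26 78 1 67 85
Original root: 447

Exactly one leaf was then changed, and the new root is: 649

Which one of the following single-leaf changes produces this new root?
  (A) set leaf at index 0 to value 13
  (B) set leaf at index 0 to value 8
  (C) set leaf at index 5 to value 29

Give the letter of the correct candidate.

Original leaves: [94, 26, 78, 1, 67, 85]
Target new root: 649
Try each candidate change and compute the resulting root:
Candidate A: set leaf[0] = 13 -> leaves = [13, 26, 78, 1, 67, 85]
  L0: [13, 26, 78, 1, 67, 85]
  L1: h(13,26)=(13*31+26)%997=429 h(78,1)=(78*31+1)%997=425 h(67,85)=(67*31+85)%997=168 -> [429, 425, 168]
  L2: h(429,425)=(429*31+425)%997=763 h(168,168)=(168*31+168)%997=391 -> [763, 391]
  L3: h(763,391)=(763*31+391)%997=116 -> [116]
  root = 116 != target 649
Candidate B: set leaf[0] = 8 -> leaves = [8, 26, 78, 1, 67, 85]
  L0: [8, 26, 78, 1, 67, 85]
  L1: h(8,26)=(8*31+26)%997=274 h(78,1)=(78*31+1)%997=425 h(67,85)=(67*31+85)%997=168 -> [274, 425, 168]
  L2: h(274,425)=(274*31+425)%997=943 h(168,168)=(168*31+168)%997=391 -> [943, 391]
  L3: h(943,391)=(943*31+391)%997=711 -> [711]
  root = 711 != target 649
Candidate C: set leaf[5] = 29 -> leaves = [94, 26, 78, 1, 67, 29]
  L0: [94, 26, 78, 1, 67, 29]
  L1: h(94,26)=(94*31+26)%997=946 h(78,1)=(78*31+1)%997=425 h(67,29)=(67*31+29)%997=112 -> [946, 425, 112]
  L2: h(946,425)=(946*31+425)%997=838 h(112,112)=(112*31+112)%997=593 -> [838, 593]
  L3: h(838,593)=(838*31+593)%997=649 -> [649]
  root = 649 == target 649  ** MATCH **
Candidate C produces the target root.

Answer: C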